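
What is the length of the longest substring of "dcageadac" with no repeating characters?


Input: "dcageadac"
Sliding window (track last position of each char):
  Position 0 ('d'): window [0,0] length 1 -- new best
  Position 1 ('c'): window [0,1] length 2 -- new best
  Position 2 ('a'): window [0,2] length 3 -- new best
  Position 3 ('g'): window [0,3] length 4 -- new best
  Position 4 ('e'): window [0,4] length 5 -- new best
  Position 5 ('a'): repeat (last at 2), move window start to 3
  Position 5 ('a'): window [3,5] length 3
  Position 6 ('d'): window [3,6] length 4
  Position 7 ('a'): repeat (last at 5), move window start to 6
  Position 7 ('a'): window [6,7] length 2
  Position 8 ('c'): window [6,8] length 3
Longest substring with no repeats: "dcage" with length 5

5


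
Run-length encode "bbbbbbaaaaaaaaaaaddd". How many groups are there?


Input: bbbbbbaaaaaaaaaaaddd
Scanning for consecutive runs:
  Group 1: 'b' x 6 (positions 0-5)
  Group 2: 'a' x 11 (positions 6-16)
  Group 3: 'd' x 3 (positions 17-19)
Total groups: 3

3


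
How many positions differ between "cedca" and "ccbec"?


Comparing "cedca" and "ccbec" position by position:
  Position 0: 'c' vs 'c' => same
  Position 1: 'e' vs 'c' => DIFFER
  Position 2: 'd' vs 'b' => DIFFER
  Position 3: 'c' vs 'e' => DIFFER
  Position 4: 'a' vs 'c' => DIFFER
Positions that differ: 4

4


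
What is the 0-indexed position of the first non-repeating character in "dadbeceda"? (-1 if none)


Input: dadbeceda
Character frequencies:
  'a': 2
  'b': 1
  'c': 1
  'd': 3
  'e': 2
Scanning left to right for freq == 1:
  Position 0 ('d'): freq=3, skip
  Position 1 ('a'): freq=2, skip
  Position 2 ('d'): freq=3, skip
  Position 3 ('b'): unique! => answer = 3

3


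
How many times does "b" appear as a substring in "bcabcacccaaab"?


Searching for "b" in "bcabcacccaaab"
Scanning each position:
  Position 0: "b" => MATCH
  Position 1: "c" => no
  Position 2: "a" => no
  Position 3: "b" => MATCH
  Position 4: "c" => no
  Position 5: "a" => no
  Position 6: "c" => no
  Position 7: "c" => no
  Position 8: "c" => no
  Position 9: "a" => no
  Position 10: "a" => no
  Position 11: "a" => no
  Position 12: "b" => MATCH
Total occurrences: 3

3


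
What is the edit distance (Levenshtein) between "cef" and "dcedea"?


Computing edit distance: "cef" -> "dcedea"
DP table:
           d    c    e    d    e    a
      0    1    2    3    4    5    6
  c   1    1    1    2    3    4    5
  e   2    2    2    1    2    3    4
  f   3    3    3    2    2    3    4
Edit distance = dp[3][6] = 4

4


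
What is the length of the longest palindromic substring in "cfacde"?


Input: "cfacde"
Checking substrings for palindromes:
  No multi-char palindromic substrings found
Longest palindromic substring: "c" with length 1

1


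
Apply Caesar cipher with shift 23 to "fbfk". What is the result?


Caesar cipher: shift "fbfk" by 23
  'f' (pos 5) + 23 = pos 2 = 'c'
  'b' (pos 1) + 23 = pos 24 = 'y'
  'f' (pos 5) + 23 = pos 2 = 'c'
  'k' (pos 10) + 23 = pos 7 = 'h'
Result: cych

cych


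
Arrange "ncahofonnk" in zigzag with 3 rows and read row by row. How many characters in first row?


Zigzag "ncahofonnk" into 3 rows:
Placing characters:
  'n' => row 0
  'c' => row 1
  'a' => row 2
  'h' => row 1
  'o' => row 0
  'f' => row 1
  'o' => row 2
  'n' => row 1
  'n' => row 0
  'k' => row 1
Rows:
  Row 0: "non"
  Row 1: "chfnk"
  Row 2: "ao"
First row length: 3

3


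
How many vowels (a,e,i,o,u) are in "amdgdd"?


Input: amdgdd
Checking each character:
  'a' at position 0: vowel (running total: 1)
  'm' at position 1: consonant
  'd' at position 2: consonant
  'g' at position 3: consonant
  'd' at position 4: consonant
  'd' at position 5: consonant
Total vowels: 1

1


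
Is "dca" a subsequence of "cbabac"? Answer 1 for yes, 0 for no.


Check if "dca" is a subsequence of "cbabac"
Greedy scan:
  Position 0 ('c'): no match needed
  Position 1 ('b'): no match needed
  Position 2 ('a'): no match needed
  Position 3 ('b'): no match needed
  Position 4 ('a'): no match needed
  Position 5 ('c'): no match needed
Only matched 0/3 characters => not a subsequence

0


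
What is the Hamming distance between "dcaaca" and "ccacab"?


Comparing "dcaaca" and "ccacab" position by position:
  Position 0: 'd' vs 'c' => differ
  Position 1: 'c' vs 'c' => same
  Position 2: 'a' vs 'a' => same
  Position 3: 'a' vs 'c' => differ
  Position 4: 'c' vs 'a' => differ
  Position 5: 'a' vs 'b' => differ
Total differences (Hamming distance): 4

4


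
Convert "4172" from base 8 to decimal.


Input: "4172" in base 8
Positional expansion:
  Digit '4' (value 4) x 8^3 = 2048
  Digit '1' (value 1) x 8^2 = 64
  Digit '7' (value 7) x 8^1 = 56
  Digit '2' (value 2) x 8^0 = 2
Sum = 2170

2170


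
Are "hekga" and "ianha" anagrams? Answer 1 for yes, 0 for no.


Strings: "hekga", "ianha"
Sorted first:  aeghk
Sorted second: aahin
Differ at position 1: 'e' vs 'a' => not anagrams

0


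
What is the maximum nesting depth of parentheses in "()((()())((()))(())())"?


Input: "()((()())((()))(())())"
Tracking depth:
  Position 0 '(': depth becomes 1
  Position 1 ')': depth becomes 0
  Position 2 '(': depth becomes 1
  Position 3 '(': depth becomes 2
  Position 4 '(': depth becomes 3
  Position 5 ')': depth becomes 2
  Position 6 '(': depth becomes 3
  Position 7 ')': depth becomes 2
  Position 8 ')': depth becomes 1
  Position 9 '(': depth becomes 2
  Position 10 '(': depth becomes 3
  Position 11 '(': depth becomes 4
  Position 12 ')': depth becomes 3
  Position 13 ')': depth becomes 2
  Position 14 ')': depth becomes 1
  Position 15 '(': depth becomes 2
  Position 16 '(': depth becomes 3
  Position 17 ')': depth becomes 2
  Position 18 ')': depth becomes 1
  Position 19 '(': depth becomes 2
  Position 20 ')': depth becomes 1
  Position 21 ')': depth becomes 0
Maximum depth reached: 4

4


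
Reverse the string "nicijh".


Input: nicijh
Reading characters right to left:
  Position 5: 'h'
  Position 4: 'j'
  Position 3: 'i'
  Position 2: 'c'
  Position 1: 'i'
  Position 0: 'n'
Reversed: hjicin

hjicin


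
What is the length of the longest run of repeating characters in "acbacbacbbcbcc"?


Input: "acbacbacbbcbcc"
Scanning for longest run:
  Position 1 ('c'): new char, reset run to 1
  Position 2 ('b'): new char, reset run to 1
  Position 3 ('a'): new char, reset run to 1
  Position 4 ('c'): new char, reset run to 1
  Position 5 ('b'): new char, reset run to 1
  Position 6 ('a'): new char, reset run to 1
  Position 7 ('c'): new char, reset run to 1
  Position 8 ('b'): new char, reset run to 1
  Position 9 ('b'): continues run of 'b', length=2
  Position 10 ('c'): new char, reset run to 1
  Position 11 ('b'): new char, reset run to 1
  Position 12 ('c'): new char, reset run to 1
  Position 13 ('c'): continues run of 'c', length=2
Longest run: 'b' with length 2

2


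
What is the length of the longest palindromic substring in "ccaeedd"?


Input: "ccaeedd"
Checking substrings for palindromes:
  [0:2] "cc" (len 2) => palindrome
  [3:5] "ee" (len 2) => palindrome
  [5:7] "dd" (len 2) => palindrome
Longest palindromic substring: "cc" with length 2

2


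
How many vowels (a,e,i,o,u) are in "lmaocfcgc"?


Input: lmaocfcgc
Checking each character:
  'l' at position 0: consonant
  'm' at position 1: consonant
  'a' at position 2: vowel (running total: 1)
  'o' at position 3: vowel (running total: 2)
  'c' at position 4: consonant
  'f' at position 5: consonant
  'c' at position 6: consonant
  'g' at position 7: consonant
  'c' at position 8: consonant
Total vowels: 2

2


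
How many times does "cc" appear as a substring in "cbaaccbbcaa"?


Searching for "cc" in "cbaaccbbcaa"
Scanning each position:
  Position 0: "cb" => no
  Position 1: "ba" => no
  Position 2: "aa" => no
  Position 3: "ac" => no
  Position 4: "cc" => MATCH
  Position 5: "cb" => no
  Position 6: "bb" => no
  Position 7: "bc" => no
  Position 8: "ca" => no
  Position 9: "aa" => no
Total occurrences: 1

1


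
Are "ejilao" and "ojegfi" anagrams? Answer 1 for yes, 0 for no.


Strings: "ejilao", "ojegfi"
Sorted first:  aeijlo
Sorted second: efgijo
Differ at position 0: 'a' vs 'e' => not anagrams

0


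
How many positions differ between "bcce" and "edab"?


Comparing "bcce" and "edab" position by position:
  Position 0: 'b' vs 'e' => DIFFER
  Position 1: 'c' vs 'd' => DIFFER
  Position 2: 'c' vs 'a' => DIFFER
  Position 3: 'e' vs 'b' => DIFFER
Positions that differ: 4

4


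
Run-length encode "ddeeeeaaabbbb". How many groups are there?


Input: ddeeeeaaabbbb
Scanning for consecutive runs:
  Group 1: 'd' x 2 (positions 0-1)
  Group 2: 'e' x 4 (positions 2-5)
  Group 3: 'a' x 3 (positions 6-8)
  Group 4: 'b' x 4 (positions 9-12)
Total groups: 4

4


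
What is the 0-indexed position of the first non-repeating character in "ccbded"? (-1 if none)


Input: ccbded
Character frequencies:
  'b': 1
  'c': 2
  'd': 2
  'e': 1
Scanning left to right for freq == 1:
  Position 0 ('c'): freq=2, skip
  Position 1 ('c'): freq=2, skip
  Position 2 ('b'): unique! => answer = 2

2


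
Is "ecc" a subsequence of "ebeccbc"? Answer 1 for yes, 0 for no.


Check if "ecc" is a subsequence of "ebeccbc"
Greedy scan:
  Position 0 ('e'): matches sub[0] = 'e'
  Position 1 ('b'): no match needed
  Position 2 ('e'): no match needed
  Position 3 ('c'): matches sub[1] = 'c'
  Position 4 ('c'): matches sub[2] = 'c'
  Position 5 ('b'): no match needed
  Position 6 ('c'): no match needed
All 3 characters matched => is a subsequence

1


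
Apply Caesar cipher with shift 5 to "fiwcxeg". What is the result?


Caesar cipher: shift "fiwcxeg" by 5
  'f' (pos 5) + 5 = pos 10 = 'k'
  'i' (pos 8) + 5 = pos 13 = 'n'
  'w' (pos 22) + 5 = pos 1 = 'b'
  'c' (pos 2) + 5 = pos 7 = 'h'
  'x' (pos 23) + 5 = pos 2 = 'c'
  'e' (pos 4) + 5 = pos 9 = 'j'
  'g' (pos 6) + 5 = pos 11 = 'l'
Result: knbhcjl

knbhcjl


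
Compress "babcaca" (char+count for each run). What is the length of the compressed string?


Input: babcaca
Runs:
  'b' x 1 => "b1"
  'a' x 1 => "a1"
  'b' x 1 => "b1"
  'c' x 1 => "c1"
  'a' x 1 => "a1"
  'c' x 1 => "c1"
  'a' x 1 => "a1"
Compressed: "b1a1b1c1a1c1a1"
Compressed length: 14

14


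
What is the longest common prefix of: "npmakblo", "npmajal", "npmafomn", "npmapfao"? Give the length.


Words: npmakblo, npmajal, npmafomn, npmapfao
  Position 0: all 'n' => match
  Position 1: all 'p' => match
  Position 2: all 'm' => match
  Position 3: all 'a' => match
  Position 4: ('k', 'j', 'f', 'p') => mismatch, stop
LCP = "npma" (length 4)

4


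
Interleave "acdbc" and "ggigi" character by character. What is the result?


Interleaving "acdbc" and "ggigi":
  Position 0: 'a' from first, 'g' from second => "ag"
  Position 1: 'c' from first, 'g' from second => "cg"
  Position 2: 'd' from first, 'i' from second => "di"
  Position 3: 'b' from first, 'g' from second => "bg"
  Position 4: 'c' from first, 'i' from second => "ci"
Result: agcgdibgci

agcgdibgci


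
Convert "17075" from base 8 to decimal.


Input: "17075" in base 8
Positional expansion:
  Digit '1' (value 1) x 8^4 = 4096
  Digit '7' (value 7) x 8^3 = 3584
  Digit '0' (value 0) x 8^2 = 0
  Digit '7' (value 7) x 8^1 = 56
  Digit '5' (value 5) x 8^0 = 5
Sum = 7741

7741


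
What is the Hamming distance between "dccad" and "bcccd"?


Comparing "dccad" and "bcccd" position by position:
  Position 0: 'd' vs 'b' => differ
  Position 1: 'c' vs 'c' => same
  Position 2: 'c' vs 'c' => same
  Position 3: 'a' vs 'c' => differ
  Position 4: 'd' vs 'd' => same
Total differences (Hamming distance): 2

2


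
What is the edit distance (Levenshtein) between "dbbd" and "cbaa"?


Computing edit distance: "dbbd" -> "cbaa"
DP table:
           c    b    a    a
      0    1    2    3    4
  d   1    1    2    3    4
  b   2    2    1    2    3
  b   3    3    2    2    3
  d   4    4    3    3    3
Edit distance = dp[4][4] = 3

3


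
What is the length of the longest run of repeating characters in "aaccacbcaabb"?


Input: "aaccacbcaabb"
Scanning for longest run:
  Position 1 ('a'): continues run of 'a', length=2
  Position 2 ('c'): new char, reset run to 1
  Position 3 ('c'): continues run of 'c', length=2
  Position 4 ('a'): new char, reset run to 1
  Position 5 ('c'): new char, reset run to 1
  Position 6 ('b'): new char, reset run to 1
  Position 7 ('c'): new char, reset run to 1
  Position 8 ('a'): new char, reset run to 1
  Position 9 ('a'): continues run of 'a', length=2
  Position 10 ('b'): new char, reset run to 1
  Position 11 ('b'): continues run of 'b', length=2
Longest run: 'a' with length 2

2


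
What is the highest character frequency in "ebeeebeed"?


Input: ebeeebeed
Character counts:
  'b': 2
  'd': 1
  'e': 6
Maximum frequency: 6

6


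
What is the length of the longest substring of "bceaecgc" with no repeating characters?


Input: "bceaecgc"
Sliding window (track last position of each char):
  Position 0 ('b'): window [0,0] length 1 -- new best
  Position 1 ('c'): window [0,1] length 2 -- new best
  Position 2 ('e'): window [0,2] length 3 -- new best
  Position 3 ('a'): window [0,3] length 4 -- new best
  Position 4 ('e'): repeat (last at 2), move window start to 3
  Position 4 ('e'): window [3,4] length 2
  Position 5 ('c'): window [3,5] length 3
  Position 6 ('g'): window [3,6] length 4
  Position 7 ('c'): repeat (last at 5), move window start to 6
  Position 7 ('c'): window [6,7] length 2
Longest substring with no repeats: "bcea" with length 4

4


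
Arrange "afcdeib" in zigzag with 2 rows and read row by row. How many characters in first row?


Zigzag "afcdeib" into 2 rows:
Placing characters:
  'a' => row 0
  'f' => row 1
  'c' => row 0
  'd' => row 1
  'e' => row 0
  'i' => row 1
  'b' => row 0
Rows:
  Row 0: "aceb"
  Row 1: "fdi"
First row length: 4

4


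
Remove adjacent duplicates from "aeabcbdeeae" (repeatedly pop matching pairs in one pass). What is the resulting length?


Input: aeabcbdeeae
Stack-based adjacent duplicate removal:
  Read 'a': push. Stack: a
  Read 'e': push. Stack: ae
  Read 'a': push. Stack: aea
  Read 'b': push. Stack: aeab
  Read 'c': push. Stack: aeabc
  Read 'b': push. Stack: aeabcb
  Read 'd': push. Stack: aeabcbd
  Read 'e': push. Stack: aeabcbde
  Read 'e': matches stack top 'e' => pop. Stack: aeabcbd
  Read 'a': push. Stack: aeabcbda
  Read 'e': push. Stack: aeabcbdae
Final stack: "aeabcbdae" (length 9)

9


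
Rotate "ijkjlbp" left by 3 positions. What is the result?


Input: "ijkjlbp", rotate left by 3
First 3 characters: "ijk"
Remaining characters: "jlbp"
Concatenate remaining + first: "jlbp" + "ijk" = "jlbpijk"

jlbpijk


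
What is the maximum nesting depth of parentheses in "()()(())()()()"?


Input: "()()(())()()()"
Tracking depth:
  Position 0 '(': depth becomes 1
  Position 1 ')': depth becomes 0
  Position 2 '(': depth becomes 1
  Position 3 ')': depth becomes 0
  Position 4 '(': depth becomes 1
  Position 5 '(': depth becomes 2
  Position 6 ')': depth becomes 1
  Position 7 ')': depth becomes 0
  Position 8 '(': depth becomes 1
  Position 9 ')': depth becomes 0
  Position 10 '(': depth becomes 1
  Position 11 ')': depth becomes 0
  Position 12 '(': depth becomes 1
  Position 13 ')': depth becomes 0
Maximum depth reached: 2

2


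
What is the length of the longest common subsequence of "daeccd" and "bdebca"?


LCS of "daeccd" and "bdebca"
DP table:
           b    d    e    b    c    a
      0    0    0    0    0    0    0
  d   0    0    1    1    1    1    1
  a   0    0    1    1    1    1    2
  e   0    0    1    2    2    2    2
  c   0    0    1    2    2    3    3
  c   0    0    1    2    2    3    3
  d   0    0    1    2    2    3    3
LCS length = dp[6][6] = 3

3


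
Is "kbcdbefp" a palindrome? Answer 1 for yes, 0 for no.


Input: kbcdbefp
Reversed: pfebdcbk
  Compare pos 0 ('k') with pos 7 ('p'): MISMATCH
  Compare pos 1 ('b') with pos 6 ('f'): MISMATCH
  Compare pos 2 ('c') with pos 5 ('e'): MISMATCH
  Compare pos 3 ('d') with pos 4 ('b'): MISMATCH
Result: not a palindrome

0


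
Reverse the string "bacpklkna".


Input: bacpklkna
Reading characters right to left:
  Position 8: 'a'
  Position 7: 'n'
  Position 6: 'k'
  Position 5: 'l'
  Position 4: 'k'
  Position 3: 'p'
  Position 2: 'c'
  Position 1: 'a'
  Position 0: 'b'
Reversed: anklkpcab

anklkpcab


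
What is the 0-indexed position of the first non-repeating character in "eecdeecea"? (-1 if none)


Input: eecdeecea
Character frequencies:
  'a': 1
  'c': 2
  'd': 1
  'e': 5
Scanning left to right for freq == 1:
  Position 0 ('e'): freq=5, skip
  Position 1 ('e'): freq=5, skip
  Position 2 ('c'): freq=2, skip
  Position 3 ('d'): unique! => answer = 3

3


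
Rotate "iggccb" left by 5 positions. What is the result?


Input: "iggccb", rotate left by 5
First 5 characters: "iggcc"
Remaining characters: "b"
Concatenate remaining + first: "b" + "iggcc" = "biggcc"

biggcc


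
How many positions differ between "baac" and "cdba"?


Comparing "baac" and "cdba" position by position:
  Position 0: 'b' vs 'c' => DIFFER
  Position 1: 'a' vs 'd' => DIFFER
  Position 2: 'a' vs 'b' => DIFFER
  Position 3: 'c' vs 'a' => DIFFER
Positions that differ: 4

4


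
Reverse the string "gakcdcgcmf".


Input: gakcdcgcmf
Reading characters right to left:
  Position 9: 'f'
  Position 8: 'm'
  Position 7: 'c'
  Position 6: 'g'
  Position 5: 'c'
  Position 4: 'd'
  Position 3: 'c'
  Position 2: 'k'
  Position 1: 'a'
  Position 0: 'g'
Reversed: fmcgcdckag

fmcgcdckag


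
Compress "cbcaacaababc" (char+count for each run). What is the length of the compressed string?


Input: cbcaacaababc
Runs:
  'c' x 1 => "c1"
  'b' x 1 => "b1"
  'c' x 1 => "c1"
  'a' x 2 => "a2"
  'c' x 1 => "c1"
  'a' x 2 => "a2"
  'b' x 1 => "b1"
  'a' x 1 => "a1"
  'b' x 1 => "b1"
  'c' x 1 => "c1"
Compressed: "c1b1c1a2c1a2b1a1b1c1"
Compressed length: 20

20


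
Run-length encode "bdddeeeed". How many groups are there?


Input: bdddeeeed
Scanning for consecutive runs:
  Group 1: 'b' x 1 (positions 0-0)
  Group 2: 'd' x 3 (positions 1-3)
  Group 3: 'e' x 4 (positions 4-7)
  Group 4: 'd' x 1 (positions 8-8)
Total groups: 4

4


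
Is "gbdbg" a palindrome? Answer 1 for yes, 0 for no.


Input: gbdbg
Reversed: gbdbg
  Compare pos 0 ('g') with pos 4 ('g'): match
  Compare pos 1 ('b') with pos 3 ('b'): match
Result: palindrome

1


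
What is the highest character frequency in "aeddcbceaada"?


Input: aeddcbceaada
Character counts:
  'a': 4
  'b': 1
  'c': 2
  'd': 3
  'e': 2
Maximum frequency: 4

4


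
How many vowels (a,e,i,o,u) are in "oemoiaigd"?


Input: oemoiaigd
Checking each character:
  'o' at position 0: vowel (running total: 1)
  'e' at position 1: vowel (running total: 2)
  'm' at position 2: consonant
  'o' at position 3: vowel (running total: 3)
  'i' at position 4: vowel (running total: 4)
  'a' at position 5: vowel (running total: 5)
  'i' at position 6: vowel (running total: 6)
  'g' at position 7: consonant
  'd' at position 8: consonant
Total vowels: 6

6


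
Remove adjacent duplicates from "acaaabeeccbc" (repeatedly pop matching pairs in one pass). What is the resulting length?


Input: acaaabeeccbc
Stack-based adjacent duplicate removal:
  Read 'a': push. Stack: a
  Read 'c': push. Stack: ac
  Read 'a': push. Stack: aca
  Read 'a': matches stack top 'a' => pop. Stack: ac
  Read 'a': push. Stack: aca
  Read 'b': push. Stack: acab
  Read 'e': push. Stack: acabe
  Read 'e': matches stack top 'e' => pop. Stack: acab
  Read 'c': push. Stack: acabc
  Read 'c': matches stack top 'c' => pop. Stack: acab
  Read 'b': matches stack top 'b' => pop. Stack: aca
  Read 'c': push. Stack: acac
Final stack: "acac" (length 4)

4


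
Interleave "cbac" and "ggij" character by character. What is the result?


Interleaving "cbac" and "ggij":
  Position 0: 'c' from first, 'g' from second => "cg"
  Position 1: 'b' from first, 'g' from second => "bg"
  Position 2: 'a' from first, 'i' from second => "ai"
  Position 3: 'c' from first, 'j' from second => "cj"
Result: cgbgaicj

cgbgaicj


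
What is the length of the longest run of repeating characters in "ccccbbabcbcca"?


Input: "ccccbbabcbcca"
Scanning for longest run:
  Position 1 ('c'): continues run of 'c', length=2
  Position 2 ('c'): continues run of 'c', length=3
  Position 3 ('c'): continues run of 'c', length=4
  Position 4 ('b'): new char, reset run to 1
  Position 5 ('b'): continues run of 'b', length=2
  Position 6 ('a'): new char, reset run to 1
  Position 7 ('b'): new char, reset run to 1
  Position 8 ('c'): new char, reset run to 1
  Position 9 ('b'): new char, reset run to 1
  Position 10 ('c'): new char, reset run to 1
  Position 11 ('c'): continues run of 'c', length=2
  Position 12 ('a'): new char, reset run to 1
Longest run: 'c' with length 4

4


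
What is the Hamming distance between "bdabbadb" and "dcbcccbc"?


Comparing "bdabbadb" and "dcbcccbc" position by position:
  Position 0: 'b' vs 'd' => differ
  Position 1: 'd' vs 'c' => differ
  Position 2: 'a' vs 'b' => differ
  Position 3: 'b' vs 'c' => differ
  Position 4: 'b' vs 'c' => differ
  Position 5: 'a' vs 'c' => differ
  Position 6: 'd' vs 'b' => differ
  Position 7: 'b' vs 'c' => differ
Total differences (Hamming distance): 8

8


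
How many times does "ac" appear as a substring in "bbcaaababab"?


Searching for "ac" in "bbcaaababab"
Scanning each position:
  Position 0: "bb" => no
  Position 1: "bc" => no
  Position 2: "ca" => no
  Position 3: "aa" => no
  Position 4: "aa" => no
  Position 5: "ab" => no
  Position 6: "ba" => no
  Position 7: "ab" => no
  Position 8: "ba" => no
  Position 9: "ab" => no
Total occurrences: 0

0


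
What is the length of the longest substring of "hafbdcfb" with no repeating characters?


Input: "hafbdcfb"
Sliding window (track last position of each char):
  Position 0 ('h'): window [0,0] length 1 -- new best
  Position 1 ('a'): window [0,1] length 2 -- new best
  Position 2 ('f'): window [0,2] length 3 -- new best
  Position 3 ('b'): window [0,3] length 4 -- new best
  Position 4 ('d'): window [0,4] length 5 -- new best
  Position 5 ('c'): window [0,5] length 6 -- new best
  Position 6 ('f'): repeat (last at 2), move window start to 3
  Position 6 ('f'): window [3,6] length 4
  Position 7 ('b'): repeat (last at 3), move window start to 4
  Position 7 ('b'): window [4,7] length 4
Longest substring with no repeats: "hafbdc" with length 6

6


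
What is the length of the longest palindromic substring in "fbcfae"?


Input: "fbcfae"
Checking substrings for palindromes:
  No multi-char palindromic substrings found
Longest palindromic substring: "f" with length 1

1


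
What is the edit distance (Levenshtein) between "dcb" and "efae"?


Computing edit distance: "dcb" -> "efae"
DP table:
           e    f    a    e
      0    1    2    3    4
  d   1    1    2    3    4
  c   2    2    2    3    4
  b   3    3    3    3    4
Edit distance = dp[3][4] = 4

4


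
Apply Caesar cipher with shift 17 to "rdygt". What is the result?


Caesar cipher: shift "rdygt" by 17
  'r' (pos 17) + 17 = pos 8 = 'i'
  'd' (pos 3) + 17 = pos 20 = 'u'
  'y' (pos 24) + 17 = pos 15 = 'p'
  'g' (pos 6) + 17 = pos 23 = 'x'
  't' (pos 19) + 17 = pos 10 = 'k'
Result: iupxk

iupxk


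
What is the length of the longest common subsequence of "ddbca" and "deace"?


LCS of "ddbca" and "deace"
DP table:
           d    e    a    c    e
      0    0    0    0    0    0
  d   0    1    1    1    1    1
  d   0    1    1    1    1    1
  b   0    1    1    1    1    1
  c   0    1    1    1    2    2
  a   0    1    1    2    2    2
LCS length = dp[5][5] = 2

2


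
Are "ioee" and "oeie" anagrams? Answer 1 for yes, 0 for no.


Strings: "ioee", "oeie"
Sorted first:  eeio
Sorted second: eeio
Sorted forms match => anagrams

1


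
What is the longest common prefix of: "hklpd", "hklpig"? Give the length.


Words: hklpd, hklpig
  Position 0: all 'h' => match
  Position 1: all 'k' => match
  Position 2: all 'l' => match
  Position 3: all 'p' => match
  Position 4: ('d', 'i') => mismatch, stop
LCP = "hklp" (length 4)

4


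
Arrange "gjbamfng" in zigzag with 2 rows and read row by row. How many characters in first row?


Zigzag "gjbamfng" into 2 rows:
Placing characters:
  'g' => row 0
  'j' => row 1
  'b' => row 0
  'a' => row 1
  'm' => row 0
  'f' => row 1
  'n' => row 0
  'g' => row 1
Rows:
  Row 0: "gbmn"
  Row 1: "jafg"
First row length: 4

4


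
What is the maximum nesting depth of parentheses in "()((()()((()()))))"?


Input: "()((()()((()()))))"
Tracking depth:
  Position 0 '(': depth becomes 1
  Position 1 ')': depth becomes 0
  Position 2 '(': depth becomes 1
  Position 3 '(': depth becomes 2
  Position 4 '(': depth becomes 3
  Position 5 ')': depth becomes 2
  Position 6 '(': depth becomes 3
  Position 7 ')': depth becomes 2
  Position 8 '(': depth becomes 3
  Position 9 '(': depth becomes 4
  Position 10 '(': depth becomes 5
  Position 11 ')': depth becomes 4
  Position 12 '(': depth becomes 5
  Position 13 ')': depth becomes 4
  Position 14 ')': depth becomes 3
  Position 15 ')': depth becomes 2
  Position 16 ')': depth becomes 1
  Position 17 ')': depth becomes 0
Maximum depth reached: 5

5


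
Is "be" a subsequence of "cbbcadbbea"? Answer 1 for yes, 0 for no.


Check if "be" is a subsequence of "cbbcadbbea"
Greedy scan:
  Position 0 ('c'): no match needed
  Position 1 ('b'): matches sub[0] = 'b'
  Position 2 ('b'): no match needed
  Position 3 ('c'): no match needed
  Position 4 ('a'): no match needed
  Position 5 ('d'): no match needed
  Position 6 ('b'): no match needed
  Position 7 ('b'): no match needed
  Position 8 ('e'): matches sub[1] = 'e'
  Position 9 ('a'): no match needed
All 2 characters matched => is a subsequence

1


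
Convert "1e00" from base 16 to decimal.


Input: "1e00" in base 16
Positional expansion:
  Digit '1' (value 1) x 16^3 = 4096
  Digit 'e' (value 14) x 16^2 = 3584
  Digit '0' (value 0) x 16^1 = 0
  Digit '0' (value 0) x 16^0 = 0
Sum = 7680

7680


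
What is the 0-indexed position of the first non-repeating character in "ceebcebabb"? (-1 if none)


Input: ceebcebabb
Character frequencies:
  'a': 1
  'b': 4
  'c': 2
  'e': 3
Scanning left to right for freq == 1:
  Position 0 ('c'): freq=2, skip
  Position 1 ('e'): freq=3, skip
  Position 2 ('e'): freq=3, skip
  Position 3 ('b'): freq=4, skip
  Position 4 ('c'): freq=2, skip
  Position 5 ('e'): freq=3, skip
  Position 6 ('b'): freq=4, skip
  Position 7 ('a'): unique! => answer = 7

7


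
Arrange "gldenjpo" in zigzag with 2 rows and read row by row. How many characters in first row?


Zigzag "gldenjpo" into 2 rows:
Placing characters:
  'g' => row 0
  'l' => row 1
  'd' => row 0
  'e' => row 1
  'n' => row 0
  'j' => row 1
  'p' => row 0
  'o' => row 1
Rows:
  Row 0: "gdnp"
  Row 1: "lejo"
First row length: 4

4


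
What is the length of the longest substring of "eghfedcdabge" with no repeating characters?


Input: "eghfedcdabge"
Sliding window (track last position of each char):
  Position 0 ('e'): window [0,0] length 1 -- new best
  Position 1 ('g'): window [0,1] length 2 -- new best
  Position 2 ('h'): window [0,2] length 3 -- new best
  Position 3 ('f'): window [0,3] length 4 -- new best
  Position 4 ('e'): repeat (last at 0), move window start to 1
  Position 4 ('e'): window [1,4] length 4
  Position 5 ('d'): window [1,5] length 5 -- new best
  Position 6 ('c'): window [1,6] length 6 -- new best
  Position 7 ('d'): repeat (last at 5), move window start to 6
  Position 7 ('d'): window [6,7] length 2
  Position 8 ('a'): window [6,8] length 3
  Position 9 ('b'): window [6,9] length 4
  Position 10 ('g'): window [6,10] length 5
  Position 11 ('e'): window [6,11] length 6
Longest substring with no repeats: "ghfedc" with length 6

6


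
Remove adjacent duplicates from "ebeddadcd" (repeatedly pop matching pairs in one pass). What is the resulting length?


Input: ebeddadcd
Stack-based adjacent duplicate removal:
  Read 'e': push. Stack: e
  Read 'b': push. Stack: eb
  Read 'e': push. Stack: ebe
  Read 'd': push. Stack: ebed
  Read 'd': matches stack top 'd' => pop. Stack: ebe
  Read 'a': push. Stack: ebea
  Read 'd': push. Stack: ebead
  Read 'c': push. Stack: ebeadc
  Read 'd': push. Stack: ebeadcd
Final stack: "ebeadcd" (length 7)

7


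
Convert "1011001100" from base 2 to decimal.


Input: "1011001100" in base 2
Positional expansion:
  Digit '1' (value 1) x 2^9 = 512
  Digit '0' (value 0) x 2^8 = 0
  Digit '1' (value 1) x 2^7 = 128
  Digit '1' (value 1) x 2^6 = 64
  Digit '0' (value 0) x 2^5 = 0
  Digit '0' (value 0) x 2^4 = 0
  Digit '1' (value 1) x 2^3 = 8
  Digit '1' (value 1) x 2^2 = 4
  Digit '0' (value 0) x 2^1 = 0
  Digit '0' (value 0) x 2^0 = 0
Sum = 716

716


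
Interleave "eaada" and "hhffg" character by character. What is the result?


Interleaving "eaada" and "hhffg":
  Position 0: 'e' from first, 'h' from second => "eh"
  Position 1: 'a' from first, 'h' from second => "ah"
  Position 2: 'a' from first, 'f' from second => "af"
  Position 3: 'd' from first, 'f' from second => "df"
  Position 4: 'a' from first, 'g' from second => "ag"
Result: ehahafdfag

ehahafdfag


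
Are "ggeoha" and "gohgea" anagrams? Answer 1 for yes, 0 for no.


Strings: "ggeoha", "gohgea"
Sorted first:  aeggho
Sorted second: aeggho
Sorted forms match => anagrams

1


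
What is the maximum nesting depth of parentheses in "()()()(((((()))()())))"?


Input: "()()()(((((()))()())))"
Tracking depth:
  Position 0 '(': depth becomes 1
  Position 1 ')': depth becomes 0
  Position 2 '(': depth becomes 1
  Position 3 ')': depth becomes 0
  Position 4 '(': depth becomes 1
  Position 5 ')': depth becomes 0
  Position 6 '(': depth becomes 1
  Position 7 '(': depth becomes 2
  Position 8 '(': depth becomes 3
  Position 9 '(': depth becomes 4
  Position 10 '(': depth becomes 5
  Position 11 '(': depth becomes 6
  Position 12 ')': depth becomes 5
  Position 13 ')': depth becomes 4
  Position 14 ')': depth becomes 3
  Position 15 '(': depth becomes 4
  Position 16 ')': depth becomes 3
  Position 17 '(': depth becomes 4
  Position 18 ')': depth becomes 3
  Position 19 ')': depth becomes 2
  Position 20 ')': depth becomes 1
  Position 21 ')': depth becomes 0
Maximum depth reached: 6

6


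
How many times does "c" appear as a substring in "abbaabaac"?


Searching for "c" in "abbaabaac"
Scanning each position:
  Position 0: "a" => no
  Position 1: "b" => no
  Position 2: "b" => no
  Position 3: "a" => no
  Position 4: "a" => no
  Position 5: "b" => no
  Position 6: "a" => no
  Position 7: "a" => no
  Position 8: "c" => MATCH
Total occurrences: 1

1


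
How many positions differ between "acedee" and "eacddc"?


Comparing "acedee" and "eacddc" position by position:
  Position 0: 'a' vs 'e' => DIFFER
  Position 1: 'c' vs 'a' => DIFFER
  Position 2: 'e' vs 'c' => DIFFER
  Position 3: 'd' vs 'd' => same
  Position 4: 'e' vs 'd' => DIFFER
  Position 5: 'e' vs 'c' => DIFFER
Positions that differ: 5

5


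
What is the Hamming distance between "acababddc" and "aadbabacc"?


Comparing "acababddc" and "aadbabacc" position by position:
  Position 0: 'a' vs 'a' => same
  Position 1: 'c' vs 'a' => differ
  Position 2: 'a' vs 'd' => differ
  Position 3: 'b' vs 'b' => same
  Position 4: 'a' vs 'a' => same
  Position 5: 'b' vs 'b' => same
  Position 6: 'd' vs 'a' => differ
  Position 7: 'd' vs 'c' => differ
  Position 8: 'c' vs 'c' => same
Total differences (Hamming distance): 4

4


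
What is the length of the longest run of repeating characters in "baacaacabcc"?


Input: "baacaacabcc"
Scanning for longest run:
  Position 1 ('a'): new char, reset run to 1
  Position 2 ('a'): continues run of 'a', length=2
  Position 3 ('c'): new char, reset run to 1
  Position 4 ('a'): new char, reset run to 1
  Position 5 ('a'): continues run of 'a', length=2
  Position 6 ('c'): new char, reset run to 1
  Position 7 ('a'): new char, reset run to 1
  Position 8 ('b'): new char, reset run to 1
  Position 9 ('c'): new char, reset run to 1
  Position 10 ('c'): continues run of 'c', length=2
Longest run: 'a' with length 2

2


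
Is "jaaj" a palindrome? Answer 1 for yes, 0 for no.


Input: jaaj
Reversed: jaaj
  Compare pos 0 ('j') with pos 3 ('j'): match
  Compare pos 1 ('a') with pos 2 ('a'): match
Result: palindrome

1


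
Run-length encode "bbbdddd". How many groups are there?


Input: bbbdddd
Scanning for consecutive runs:
  Group 1: 'b' x 3 (positions 0-2)
  Group 2: 'd' x 4 (positions 3-6)
Total groups: 2

2


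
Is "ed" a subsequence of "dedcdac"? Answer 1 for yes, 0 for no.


Check if "ed" is a subsequence of "dedcdac"
Greedy scan:
  Position 0 ('d'): no match needed
  Position 1 ('e'): matches sub[0] = 'e'
  Position 2 ('d'): matches sub[1] = 'd'
  Position 3 ('c'): no match needed
  Position 4 ('d'): no match needed
  Position 5 ('a'): no match needed
  Position 6 ('c'): no match needed
All 2 characters matched => is a subsequence

1


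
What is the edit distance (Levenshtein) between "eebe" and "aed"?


Computing edit distance: "eebe" -> "aed"
DP table:
           a    e    d
      0    1    2    3
  e   1    1    1    2
  e   2    2    1    2
  b   3    3    2    2
  e   4    4    3    3
Edit distance = dp[4][3] = 3

3


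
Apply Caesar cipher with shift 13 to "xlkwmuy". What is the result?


Caesar cipher: shift "xlkwmuy" by 13
  'x' (pos 23) + 13 = pos 10 = 'k'
  'l' (pos 11) + 13 = pos 24 = 'y'
  'k' (pos 10) + 13 = pos 23 = 'x'
  'w' (pos 22) + 13 = pos 9 = 'j'
  'm' (pos 12) + 13 = pos 25 = 'z'
  'u' (pos 20) + 13 = pos 7 = 'h'
  'y' (pos 24) + 13 = pos 11 = 'l'
Result: kyxjzhl

kyxjzhl


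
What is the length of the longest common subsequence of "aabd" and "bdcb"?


LCS of "aabd" and "bdcb"
DP table:
           b    d    c    b
      0    0    0    0    0
  a   0    0    0    0    0
  a   0    0    0    0    0
  b   0    1    1    1    1
  d   0    1    2    2    2
LCS length = dp[4][4] = 2

2


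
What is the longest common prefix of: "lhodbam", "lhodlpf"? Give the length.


Words: lhodbam, lhodlpf
  Position 0: all 'l' => match
  Position 1: all 'h' => match
  Position 2: all 'o' => match
  Position 3: all 'd' => match
  Position 4: ('b', 'l') => mismatch, stop
LCP = "lhod" (length 4)

4


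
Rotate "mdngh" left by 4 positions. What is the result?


Input: "mdngh", rotate left by 4
First 4 characters: "mdng"
Remaining characters: "h"
Concatenate remaining + first: "h" + "mdng" = "hmdng"

hmdng


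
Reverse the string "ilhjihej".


Input: ilhjihej
Reading characters right to left:
  Position 7: 'j'
  Position 6: 'e'
  Position 5: 'h'
  Position 4: 'i'
  Position 3: 'j'
  Position 2: 'h'
  Position 1: 'l'
  Position 0: 'i'
Reversed: jehijhli

jehijhli


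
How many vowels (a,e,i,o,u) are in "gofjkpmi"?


Input: gofjkpmi
Checking each character:
  'g' at position 0: consonant
  'o' at position 1: vowel (running total: 1)
  'f' at position 2: consonant
  'j' at position 3: consonant
  'k' at position 4: consonant
  'p' at position 5: consonant
  'm' at position 6: consonant
  'i' at position 7: vowel (running total: 2)
Total vowels: 2

2


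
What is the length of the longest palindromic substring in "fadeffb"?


Input: "fadeffb"
Checking substrings for palindromes:
  [4:6] "ff" (len 2) => palindrome
Longest palindromic substring: "ff" with length 2

2


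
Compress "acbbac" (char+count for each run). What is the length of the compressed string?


Input: acbbac
Runs:
  'a' x 1 => "a1"
  'c' x 1 => "c1"
  'b' x 2 => "b2"
  'a' x 1 => "a1"
  'c' x 1 => "c1"
Compressed: "a1c1b2a1c1"
Compressed length: 10

10


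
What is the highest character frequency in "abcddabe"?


Input: abcddabe
Character counts:
  'a': 2
  'b': 2
  'c': 1
  'd': 2
  'e': 1
Maximum frequency: 2

2


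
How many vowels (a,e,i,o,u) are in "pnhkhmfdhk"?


Input: pnhkhmfdhk
Checking each character:
  'p' at position 0: consonant
  'n' at position 1: consonant
  'h' at position 2: consonant
  'k' at position 3: consonant
  'h' at position 4: consonant
  'm' at position 5: consonant
  'f' at position 6: consonant
  'd' at position 7: consonant
  'h' at position 8: consonant
  'k' at position 9: consonant
Total vowels: 0

0


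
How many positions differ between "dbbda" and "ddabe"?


Comparing "dbbda" and "ddabe" position by position:
  Position 0: 'd' vs 'd' => same
  Position 1: 'b' vs 'd' => DIFFER
  Position 2: 'b' vs 'a' => DIFFER
  Position 3: 'd' vs 'b' => DIFFER
  Position 4: 'a' vs 'e' => DIFFER
Positions that differ: 4

4


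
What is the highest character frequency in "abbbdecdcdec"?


Input: abbbdecdcdec
Character counts:
  'a': 1
  'b': 3
  'c': 3
  'd': 3
  'e': 2
Maximum frequency: 3

3


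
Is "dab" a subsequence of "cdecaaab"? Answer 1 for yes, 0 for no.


Check if "dab" is a subsequence of "cdecaaab"
Greedy scan:
  Position 0 ('c'): no match needed
  Position 1 ('d'): matches sub[0] = 'd'
  Position 2 ('e'): no match needed
  Position 3 ('c'): no match needed
  Position 4 ('a'): matches sub[1] = 'a'
  Position 5 ('a'): no match needed
  Position 6 ('a'): no match needed
  Position 7 ('b'): matches sub[2] = 'b'
All 3 characters matched => is a subsequence

1


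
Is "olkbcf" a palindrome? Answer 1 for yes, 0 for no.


Input: olkbcf
Reversed: fcbklo
  Compare pos 0 ('o') with pos 5 ('f'): MISMATCH
  Compare pos 1 ('l') with pos 4 ('c'): MISMATCH
  Compare pos 2 ('k') with pos 3 ('b'): MISMATCH
Result: not a palindrome

0


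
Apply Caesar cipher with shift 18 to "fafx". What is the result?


Caesar cipher: shift "fafx" by 18
  'f' (pos 5) + 18 = pos 23 = 'x'
  'a' (pos 0) + 18 = pos 18 = 's'
  'f' (pos 5) + 18 = pos 23 = 'x'
  'x' (pos 23) + 18 = pos 15 = 'p'
Result: xsxp

xsxp


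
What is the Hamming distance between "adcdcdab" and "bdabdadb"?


Comparing "adcdcdab" and "bdabdadb" position by position:
  Position 0: 'a' vs 'b' => differ
  Position 1: 'd' vs 'd' => same
  Position 2: 'c' vs 'a' => differ
  Position 3: 'd' vs 'b' => differ
  Position 4: 'c' vs 'd' => differ
  Position 5: 'd' vs 'a' => differ
  Position 6: 'a' vs 'd' => differ
  Position 7: 'b' vs 'b' => same
Total differences (Hamming distance): 6

6


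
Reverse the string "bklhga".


Input: bklhga
Reading characters right to left:
  Position 5: 'a'
  Position 4: 'g'
  Position 3: 'h'
  Position 2: 'l'
  Position 1: 'k'
  Position 0: 'b'
Reversed: aghlkb

aghlkb


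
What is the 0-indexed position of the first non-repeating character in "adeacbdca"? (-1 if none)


Input: adeacbdca
Character frequencies:
  'a': 3
  'b': 1
  'c': 2
  'd': 2
  'e': 1
Scanning left to right for freq == 1:
  Position 0 ('a'): freq=3, skip
  Position 1 ('d'): freq=2, skip
  Position 2 ('e'): unique! => answer = 2

2


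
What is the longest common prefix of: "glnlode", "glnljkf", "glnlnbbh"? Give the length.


Words: glnlode, glnljkf, glnlnbbh
  Position 0: all 'g' => match
  Position 1: all 'l' => match
  Position 2: all 'n' => match
  Position 3: all 'l' => match
  Position 4: ('o', 'j', 'n') => mismatch, stop
LCP = "glnl" (length 4)

4


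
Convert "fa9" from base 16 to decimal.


Input: "fa9" in base 16
Positional expansion:
  Digit 'f' (value 15) x 16^2 = 3840
  Digit 'a' (value 10) x 16^1 = 160
  Digit '9' (value 9) x 16^0 = 9
Sum = 4009

4009


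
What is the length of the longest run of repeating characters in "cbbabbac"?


Input: "cbbabbac"
Scanning for longest run:
  Position 1 ('b'): new char, reset run to 1
  Position 2 ('b'): continues run of 'b', length=2
  Position 3 ('a'): new char, reset run to 1
  Position 4 ('b'): new char, reset run to 1
  Position 5 ('b'): continues run of 'b', length=2
  Position 6 ('a'): new char, reset run to 1
  Position 7 ('c'): new char, reset run to 1
Longest run: 'b' with length 2

2


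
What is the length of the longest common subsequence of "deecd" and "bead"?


LCS of "deecd" and "bead"
DP table:
           b    e    a    d
      0    0    0    0    0
  d   0    0    0    0    1
  e   0    0    1    1    1
  e   0    0    1    1    1
  c   0    0    1    1    1
  d   0    0    1    1    2
LCS length = dp[5][4] = 2

2
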